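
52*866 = 45032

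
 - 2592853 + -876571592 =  - 879164445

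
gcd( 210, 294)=42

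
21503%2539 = 1191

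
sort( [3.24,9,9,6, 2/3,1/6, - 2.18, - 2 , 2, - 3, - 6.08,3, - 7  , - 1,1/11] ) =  [ - 7, - 6.08, - 3, - 2.18 ,  -  2, - 1,1/11,1/6,2/3,2,3, 3.24 , 6,9,9]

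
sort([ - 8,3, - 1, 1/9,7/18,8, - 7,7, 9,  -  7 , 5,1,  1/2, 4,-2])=[ - 8,-7,- 7, - 2, - 1, 1/9, 7/18, 1/2, 1, 3,4, 5,7, 8, 9] 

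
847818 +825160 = 1672978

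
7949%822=551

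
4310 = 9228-4918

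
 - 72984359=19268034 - 92252393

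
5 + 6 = 11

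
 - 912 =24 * ( - 38) 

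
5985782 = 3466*1727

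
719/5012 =719/5012= 0.14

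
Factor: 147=3^1 * 7^2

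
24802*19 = 471238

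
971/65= 14 + 61/65 = 14.94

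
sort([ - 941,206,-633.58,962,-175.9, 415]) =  [-941,-633.58, -175.9,206, 415, 962]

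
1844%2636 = 1844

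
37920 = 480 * 79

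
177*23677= 4190829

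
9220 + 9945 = 19165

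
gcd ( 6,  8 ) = 2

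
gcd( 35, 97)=1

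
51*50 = 2550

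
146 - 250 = -104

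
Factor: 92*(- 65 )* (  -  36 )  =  2^4* 3^2*5^1*13^1*23^1 = 215280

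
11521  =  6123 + 5398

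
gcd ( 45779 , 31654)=1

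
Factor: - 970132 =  - 2^2*242533^1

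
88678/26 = 3410 + 9/13 = 3410.69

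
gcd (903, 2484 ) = 3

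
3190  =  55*58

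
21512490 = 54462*395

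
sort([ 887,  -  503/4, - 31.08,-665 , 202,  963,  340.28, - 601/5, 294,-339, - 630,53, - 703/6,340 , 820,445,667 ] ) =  [-665,  -  630, - 339,-503/4, - 601/5, - 703/6, - 31.08,53,202,294, 340,340.28, 445, 667,820,887,963 ] 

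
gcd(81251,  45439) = 1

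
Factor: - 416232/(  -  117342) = 2^2*47^1*53^(  -  1 )=188/53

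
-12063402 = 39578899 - 51642301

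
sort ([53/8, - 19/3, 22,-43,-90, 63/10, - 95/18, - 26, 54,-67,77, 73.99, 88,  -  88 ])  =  [-90, - 88, - 67, - 43, - 26, - 19/3,-95/18,63/10,53/8,22,54,73.99,77,88]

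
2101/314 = 2101/314 = 6.69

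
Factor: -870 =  - 2^1*3^1 * 5^1*29^1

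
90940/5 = 18188 = 18188.00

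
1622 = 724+898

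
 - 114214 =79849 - 194063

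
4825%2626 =2199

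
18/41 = 18/41 = 0.44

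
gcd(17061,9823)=517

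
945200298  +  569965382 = 1515165680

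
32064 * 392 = 12569088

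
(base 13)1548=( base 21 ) 70f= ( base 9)4226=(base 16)C1E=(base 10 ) 3102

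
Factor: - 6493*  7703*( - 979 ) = 11^1*43^1*89^1*151^1*7703^1 = 48965251841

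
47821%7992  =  7861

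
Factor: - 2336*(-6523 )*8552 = 2^8  *11^1*73^1*593^1*1069^1 = 130313049856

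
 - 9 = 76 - 85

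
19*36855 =700245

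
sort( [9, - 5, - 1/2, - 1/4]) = [ - 5,-1/2, - 1/4,9] 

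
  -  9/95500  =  -9/95500 = - 0.00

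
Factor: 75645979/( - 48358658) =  - 2^( - 1)*24179329^( - 1 )*75645979^1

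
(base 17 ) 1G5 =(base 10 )566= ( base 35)g6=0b1000110110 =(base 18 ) 1d8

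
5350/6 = 2675/3= 891.67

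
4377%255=42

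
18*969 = 17442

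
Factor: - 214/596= - 107/298 = - 2^( - 1 )*107^1*149^( - 1 )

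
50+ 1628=1678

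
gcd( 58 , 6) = 2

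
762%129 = 117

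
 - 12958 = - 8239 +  - 4719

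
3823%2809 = 1014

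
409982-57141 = 352841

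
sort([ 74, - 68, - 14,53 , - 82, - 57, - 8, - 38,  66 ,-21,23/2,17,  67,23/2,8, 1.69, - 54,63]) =[ - 82,-68, - 57, - 54,-38, - 21, - 14,  -  8,1.69,  8, 23/2,23/2,17,53,63,66,67, 74] 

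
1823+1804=3627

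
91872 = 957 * 96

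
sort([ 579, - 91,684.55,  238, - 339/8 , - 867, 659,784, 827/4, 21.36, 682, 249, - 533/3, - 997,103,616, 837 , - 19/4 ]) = [- 997, - 867,-533/3, - 91, - 339/8, - 19/4 , 21.36,103 , 827/4,238 , 249, 579,616,659,  682 , 684.55, 784, 837 ]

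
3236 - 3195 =41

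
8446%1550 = 696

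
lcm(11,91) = 1001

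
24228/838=12114/419 = 28.91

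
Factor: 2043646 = 2^1 * 11^1*92893^1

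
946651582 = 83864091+862787491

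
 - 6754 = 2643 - 9397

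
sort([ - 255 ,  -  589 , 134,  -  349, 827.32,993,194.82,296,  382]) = [ - 589 , - 349,-255, 134, 194.82,296,  382, 827.32,993 ]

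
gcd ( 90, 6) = 6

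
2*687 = 1374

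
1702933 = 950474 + 752459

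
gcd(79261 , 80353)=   91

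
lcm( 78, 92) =3588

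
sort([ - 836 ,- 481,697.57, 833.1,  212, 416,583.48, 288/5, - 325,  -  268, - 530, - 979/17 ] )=[ - 836, - 530, - 481,  -  325, -268, - 979/17, 288/5,212,416,583.48, 697.57, 833.1]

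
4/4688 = 1/1172 = 0.00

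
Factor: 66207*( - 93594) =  - 2^1*3^2*19^1*29^1*761^1*821^1 = - 6196577958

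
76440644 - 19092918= 57347726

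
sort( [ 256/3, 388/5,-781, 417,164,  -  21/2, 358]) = [ - 781,-21/2,  388/5, 256/3, 164,  358, 417 ]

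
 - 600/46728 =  - 25/1947 = - 0.01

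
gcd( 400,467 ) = 1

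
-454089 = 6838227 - 7292316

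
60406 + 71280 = 131686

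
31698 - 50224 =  - 18526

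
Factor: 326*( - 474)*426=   -  2^3 * 3^2* 71^1 *79^1*163^1=- 65827224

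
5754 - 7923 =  - 2169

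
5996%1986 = 38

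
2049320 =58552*35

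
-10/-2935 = 2/587 = 0.00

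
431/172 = 2 + 87/172  =  2.51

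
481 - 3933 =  - 3452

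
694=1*694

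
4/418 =2/209 = 0.01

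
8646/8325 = 2882/2775 = 1.04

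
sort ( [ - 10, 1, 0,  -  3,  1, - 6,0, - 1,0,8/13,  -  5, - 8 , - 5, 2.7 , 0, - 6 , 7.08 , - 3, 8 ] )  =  [ - 10, - 8, - 6, - 6 , - 5,  -  5, - 3, - 3, - 1,0, 0, 0,0,8/13,1, 1, 2.7 , 7.08,8]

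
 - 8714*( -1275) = 11110350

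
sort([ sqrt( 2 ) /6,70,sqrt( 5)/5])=[ sqrt( 2) /6, sqrt( 5 )/5,70]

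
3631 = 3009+622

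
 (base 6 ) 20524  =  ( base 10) 2788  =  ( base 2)101011100100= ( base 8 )5344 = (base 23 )565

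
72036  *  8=576288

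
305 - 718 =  - 413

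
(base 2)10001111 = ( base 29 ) 4R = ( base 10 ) 143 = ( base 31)4j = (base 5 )1033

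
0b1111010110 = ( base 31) 10L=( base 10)982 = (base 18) 30A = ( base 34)su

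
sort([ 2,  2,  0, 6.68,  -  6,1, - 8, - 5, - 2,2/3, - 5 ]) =[ - 8, - 6,-5, - 5, - 2, 0,2/3,1 , 2,  2,6.68] 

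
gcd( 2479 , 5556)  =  1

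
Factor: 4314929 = 47^1*91807^1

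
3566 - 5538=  - 1972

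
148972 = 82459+66513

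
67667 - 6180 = 61487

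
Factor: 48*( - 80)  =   - 2^8*3^1*5^1 = - 3840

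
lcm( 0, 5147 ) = 0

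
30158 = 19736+10422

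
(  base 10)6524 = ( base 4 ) 1211330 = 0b1100101111100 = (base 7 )25010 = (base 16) 197C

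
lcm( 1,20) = 20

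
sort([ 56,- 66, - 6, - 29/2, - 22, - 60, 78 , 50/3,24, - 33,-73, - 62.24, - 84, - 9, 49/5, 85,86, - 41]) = [ - 84, - 73, - 66, - 62.24, - 60, - 41,  -  33, - 22, - 29/2, - 9,  -  6, 49/5 , 50/3 , 24, 56,78,85,86 ] 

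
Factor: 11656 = 2^3*31^1 * 47^1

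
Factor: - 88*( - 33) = 2^3*3^1*11^2 = 2904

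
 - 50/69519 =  - 1 + 69469/69519 = - 0.00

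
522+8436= 8958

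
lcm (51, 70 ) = 3570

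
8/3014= 4/1507  =  0.00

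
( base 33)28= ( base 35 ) 24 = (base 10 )74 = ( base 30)2e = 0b1001010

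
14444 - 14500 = -56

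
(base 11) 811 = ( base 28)170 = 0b1111010100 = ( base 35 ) s0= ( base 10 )980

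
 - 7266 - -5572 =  - 1694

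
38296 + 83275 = 121571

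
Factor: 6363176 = 2^3*19^1*41863^1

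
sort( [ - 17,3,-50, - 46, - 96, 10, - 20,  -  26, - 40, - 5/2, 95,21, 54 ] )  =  [ - 96, - 50,-46, - 40, - 26,-20, - 17, - 5/2, 3, 10, 21,54, 95 ]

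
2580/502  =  5 + 35/251=5.14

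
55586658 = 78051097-22464439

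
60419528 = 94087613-33668085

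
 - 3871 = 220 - 4091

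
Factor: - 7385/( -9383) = 5^1*7^1*11^( - 1)*211^1*853^( - 1)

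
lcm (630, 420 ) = 1260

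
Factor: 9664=2^6*151^1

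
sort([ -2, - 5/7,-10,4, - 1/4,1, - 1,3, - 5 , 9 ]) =[ - 10, - 5, - 2, - 1, - 5/7,  -  1/4, 1, 3 , 4, 9 ] 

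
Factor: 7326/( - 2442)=-3^1 = - 3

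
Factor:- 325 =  - 5^2*13^1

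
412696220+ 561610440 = 974306660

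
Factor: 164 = 2^2*41^1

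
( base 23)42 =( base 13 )73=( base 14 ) 6A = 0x5E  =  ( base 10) 94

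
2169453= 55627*39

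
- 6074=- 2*3037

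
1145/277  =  1145/277 = 4.13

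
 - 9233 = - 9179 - 54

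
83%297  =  83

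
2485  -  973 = 1512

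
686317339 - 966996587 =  - 280679248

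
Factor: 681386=2^1*340693^1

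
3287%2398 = 889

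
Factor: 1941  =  3^1*647^1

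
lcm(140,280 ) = 280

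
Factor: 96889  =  13^1 *29^1*257^1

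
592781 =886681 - 293900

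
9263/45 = 205  +  38/45 = 205.84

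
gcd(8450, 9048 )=26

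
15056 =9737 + 5319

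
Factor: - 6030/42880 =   -  2^( - 6 )*3^2=- 9/64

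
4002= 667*6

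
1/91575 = 1/91575 = 0.00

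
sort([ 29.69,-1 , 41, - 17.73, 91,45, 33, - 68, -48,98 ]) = [ -68, - 48, - 17.73, - 1,29.69, 33,41, 45, 91,98]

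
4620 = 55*84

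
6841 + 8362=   15203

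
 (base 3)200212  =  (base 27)in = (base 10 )509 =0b111111101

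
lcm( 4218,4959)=366966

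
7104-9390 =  - 2286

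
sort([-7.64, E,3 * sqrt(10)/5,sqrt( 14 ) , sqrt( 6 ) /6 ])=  [ - 7.64, sqrt( 6)/6,3 * sqrt( 10)/5, E , sqrt( 14) ] 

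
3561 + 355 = 3916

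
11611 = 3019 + 8592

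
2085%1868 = 217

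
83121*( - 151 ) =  - 12551271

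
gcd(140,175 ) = 35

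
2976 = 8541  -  5565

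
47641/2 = 23820 + 1/2  =  23820.50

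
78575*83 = 6521725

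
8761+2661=11422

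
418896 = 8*52362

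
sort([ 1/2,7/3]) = [ 1/2,7/3]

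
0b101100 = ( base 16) 2c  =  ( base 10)44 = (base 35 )19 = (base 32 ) 1c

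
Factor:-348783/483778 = - 633/878 = - 2^( - 1)  *3^1*211^1 * 439^(  -  1 )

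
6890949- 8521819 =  - 1630870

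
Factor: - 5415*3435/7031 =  - 18600525/7031=- 3^2*5^2 * 19^2*79^( - 1 )*89^( - 1 )*229^1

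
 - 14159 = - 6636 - 7523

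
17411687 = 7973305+9438382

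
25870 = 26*995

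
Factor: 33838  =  2^1*7^1*2417^1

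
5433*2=10866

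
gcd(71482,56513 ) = 1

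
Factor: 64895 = 5^1* 12979^1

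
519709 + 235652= 755361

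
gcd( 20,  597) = 1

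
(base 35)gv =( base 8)1117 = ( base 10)591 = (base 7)1503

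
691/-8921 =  - 691/8921 = - 0.08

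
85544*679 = 58084376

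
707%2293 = 707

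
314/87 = 314/87   =  3.61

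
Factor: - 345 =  - 3^1*5^1*23^1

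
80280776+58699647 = 138980423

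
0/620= 0= 0.00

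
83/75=83/75  =  1.11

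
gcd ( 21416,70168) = 8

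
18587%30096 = 18587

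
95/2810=19/562  =  0.03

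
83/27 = 3+2/27  =  3.07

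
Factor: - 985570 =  -2^1*5^1*67^1*1471^1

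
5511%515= 361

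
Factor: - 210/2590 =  - 3/37 = - 3^1*37^ ( - 1) 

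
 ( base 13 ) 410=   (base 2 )1010110001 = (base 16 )2B1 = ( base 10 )689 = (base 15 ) 30e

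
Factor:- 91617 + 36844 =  - 54773^1 = - 54773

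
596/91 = 596/91=6.55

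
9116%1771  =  261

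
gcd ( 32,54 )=2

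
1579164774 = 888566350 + 690598424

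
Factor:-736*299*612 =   -  134679168 = - 2^7 * 3^2*13^1*17^1* 23^2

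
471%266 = 205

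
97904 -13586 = 84318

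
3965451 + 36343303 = 40308754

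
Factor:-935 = -5^1*11^1*17^1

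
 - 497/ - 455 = 1 + 6/65 = 1.09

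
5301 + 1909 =7210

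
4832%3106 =1726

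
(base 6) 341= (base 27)4P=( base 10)133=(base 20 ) 6D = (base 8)205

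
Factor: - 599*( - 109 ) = 109^1*599^1 = 65291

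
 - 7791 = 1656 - 9447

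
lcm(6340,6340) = 6340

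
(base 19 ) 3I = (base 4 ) 1023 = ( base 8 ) 113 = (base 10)75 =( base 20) 3f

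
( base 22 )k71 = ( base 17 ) 2009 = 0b10011001101011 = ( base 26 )ee7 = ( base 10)9835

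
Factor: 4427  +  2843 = 7270=2^1*5^1*727^1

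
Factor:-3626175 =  - 3^1*5^2 * 7^1 * 6907^1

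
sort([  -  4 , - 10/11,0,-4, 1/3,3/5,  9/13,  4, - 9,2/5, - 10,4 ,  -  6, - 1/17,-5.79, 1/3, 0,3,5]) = [ - 10, - 9,-6, - 5.79, - 4, - 4 , - 10/11,-1/17,0,0,1/3,1/3,2/5, 3/5, 9/13,3 , 4,4 , 5] 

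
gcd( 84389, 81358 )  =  1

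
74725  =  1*74725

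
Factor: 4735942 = 2^1*2367971^1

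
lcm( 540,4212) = 21060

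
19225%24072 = 19225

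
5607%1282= 479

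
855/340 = 2 + 35/68 = 2.51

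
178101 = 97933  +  80168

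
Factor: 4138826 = 2^1 *2069413^1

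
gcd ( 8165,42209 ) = 1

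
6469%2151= 16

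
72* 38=2736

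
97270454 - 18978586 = 78291868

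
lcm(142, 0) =0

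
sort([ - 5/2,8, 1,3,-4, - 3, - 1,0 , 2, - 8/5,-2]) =[ - 4,-3,-5/2, - 2,-8/5 , - 1 , 0, 1 , 2,3,8]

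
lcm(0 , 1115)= 0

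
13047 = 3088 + 9959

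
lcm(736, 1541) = 49312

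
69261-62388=6873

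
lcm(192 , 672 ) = 1344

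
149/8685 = 149/8685 = 0.02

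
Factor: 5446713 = 3^1* 113^1*16067^1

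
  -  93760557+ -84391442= -178151999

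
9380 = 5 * 1876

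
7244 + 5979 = 13223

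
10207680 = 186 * 54880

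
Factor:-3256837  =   - 83^1*39239^1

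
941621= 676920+264701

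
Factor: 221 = 13^1*17^1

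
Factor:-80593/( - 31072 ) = 2^( - 5 )*83^1 = 83/32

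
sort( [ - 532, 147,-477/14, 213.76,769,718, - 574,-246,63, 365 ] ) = [ - 574, - 532, - 246, - 477/14, 63,147,213.76,365 , 718,769]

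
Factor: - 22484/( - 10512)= 2^ (-2)*3^ (-2) * 7^1*11^1 =77/36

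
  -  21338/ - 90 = 10669/45= 237.09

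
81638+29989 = 111627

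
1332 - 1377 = -45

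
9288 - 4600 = 4688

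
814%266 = 16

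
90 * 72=6480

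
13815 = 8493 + 5322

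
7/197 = 7/197 = 0.04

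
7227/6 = 2409/2   =  1204.50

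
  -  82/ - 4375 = 82/4375=0.02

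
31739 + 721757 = 753496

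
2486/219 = 2486/219 = 11.35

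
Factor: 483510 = 2^1*3^1*5^1 * 71^1*227^1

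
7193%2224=521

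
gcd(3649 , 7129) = 1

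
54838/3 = 54838/3 = 18279.33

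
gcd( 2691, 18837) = 2691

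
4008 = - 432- - 4440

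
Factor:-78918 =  - 2^1*3^1 * 7^1*1879^1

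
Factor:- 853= -853^1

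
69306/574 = 120 + 213/287   =  120.74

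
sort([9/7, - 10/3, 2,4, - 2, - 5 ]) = [ - 5,-10/3, - 2,9/7,2,4]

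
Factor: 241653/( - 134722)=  - 2^(-1)*3^1*7^ (-1)*109^1*739^1*9623^( - 1 )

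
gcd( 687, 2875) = 1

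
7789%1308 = 1249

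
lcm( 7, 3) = 21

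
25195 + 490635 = 515830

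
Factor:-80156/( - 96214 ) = 2^1*29^1*73^(  -  1 )*659^( - 1)*691^1 = 40078/48107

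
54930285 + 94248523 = 149178808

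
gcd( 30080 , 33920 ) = 640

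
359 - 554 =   -  195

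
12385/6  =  2064+1/6 = 2064.17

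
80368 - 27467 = 52901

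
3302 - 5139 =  - 1837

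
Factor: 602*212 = 127624=   2^3*7^1*43^1*53^1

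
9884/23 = 9884/23 = 429.74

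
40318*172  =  6934696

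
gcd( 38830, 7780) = 10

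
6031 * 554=3341174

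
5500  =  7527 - 2027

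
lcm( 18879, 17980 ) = 377580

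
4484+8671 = 13155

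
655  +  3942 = 4597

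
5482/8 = 685 + 1/4 =685.25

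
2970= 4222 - 1252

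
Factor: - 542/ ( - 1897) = 2/7 = 2^1*7^(-1 ) 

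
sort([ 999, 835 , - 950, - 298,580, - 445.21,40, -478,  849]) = [ - 950, - 478, - 445.21 , - 298,40, 580, 835, 849, 999 ]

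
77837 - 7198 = 70639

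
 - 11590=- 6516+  - 5074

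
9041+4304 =13345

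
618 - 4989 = - 4371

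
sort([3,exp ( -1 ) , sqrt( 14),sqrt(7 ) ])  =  [exp( - 1 ) , sqrt( 7 ),3,sqrt( 14) ] 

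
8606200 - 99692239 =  - 91086039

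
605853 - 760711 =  - 154858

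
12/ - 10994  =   - 1 + 5491/5497= - 0.00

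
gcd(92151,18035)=1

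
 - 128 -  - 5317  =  5189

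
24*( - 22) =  - 528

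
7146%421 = 410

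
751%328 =95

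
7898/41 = 192 + 26/41 = 192.63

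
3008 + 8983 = 11991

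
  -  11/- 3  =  11/3 = 3.67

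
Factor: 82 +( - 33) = 7^2 = 49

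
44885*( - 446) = - 20018710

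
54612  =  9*6068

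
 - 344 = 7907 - 8251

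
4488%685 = 378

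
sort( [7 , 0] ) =[ 0, 7] 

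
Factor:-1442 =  - 2^1 * 7^1*103^1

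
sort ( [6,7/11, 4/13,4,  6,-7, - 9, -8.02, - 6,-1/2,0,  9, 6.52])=[ - 9, - 8.02, - 7 , - 6,  -  1/2, 0 , 4/13, 7/11, 4, 6,6, 6.52,9]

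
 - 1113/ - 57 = 19+ 10/19 = 19.53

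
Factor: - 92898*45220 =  - 2^3*3^2*5^1 * 7^1*13^1*17^1*19^1*397^1 = -4200847560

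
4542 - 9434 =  - 4892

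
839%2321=839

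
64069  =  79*811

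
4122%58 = 4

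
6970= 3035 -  - 3935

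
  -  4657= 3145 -7802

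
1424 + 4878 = 6302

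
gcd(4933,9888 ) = 1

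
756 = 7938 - 7182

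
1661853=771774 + 890079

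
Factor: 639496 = 2^3*11^1*13^2*43^1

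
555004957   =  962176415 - 407171458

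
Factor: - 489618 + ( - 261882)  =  -2^2*3^2*5^3*167^1 = - 751500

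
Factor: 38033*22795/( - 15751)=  - 5^1*19^( - 1)*47^1*73^1 * 97^1*521^1*829^(-1) = -  866962235/15751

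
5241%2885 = 2356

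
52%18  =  16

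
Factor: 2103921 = 3^3*29^1 * 2687^1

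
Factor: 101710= 2^1*5^1*7^1*1453^1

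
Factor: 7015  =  5^1 * 23^1 *61^1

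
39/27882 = 13/9294 = 0.00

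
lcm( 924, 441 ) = 19404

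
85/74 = 1+11/74= 1.15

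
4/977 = 4/977 = 0.00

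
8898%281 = 187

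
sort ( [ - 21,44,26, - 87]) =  [ - 87, - 21,26, 44]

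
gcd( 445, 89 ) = 89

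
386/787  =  386/787=0.49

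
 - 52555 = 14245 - 66800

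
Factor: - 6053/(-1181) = 1181^( - 1)*6053^1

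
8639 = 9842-1203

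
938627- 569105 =369522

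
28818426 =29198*987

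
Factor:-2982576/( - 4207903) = 2^4*3^1*7^( - 1)*509^(-1)*1181^(-1) *62137^1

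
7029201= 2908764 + 4120437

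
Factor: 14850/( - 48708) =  - 2^( - 1)*5^2*41^( - 1)= - 25/82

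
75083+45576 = 120659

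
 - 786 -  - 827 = 41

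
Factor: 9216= 2^10 * 3^2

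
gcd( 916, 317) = 1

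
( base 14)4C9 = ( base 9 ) 1277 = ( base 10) 961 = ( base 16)3c1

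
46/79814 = 23/39907 = 0.00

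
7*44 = 308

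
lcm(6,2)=6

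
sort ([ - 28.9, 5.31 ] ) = [ - 28.9 , 5.31 ]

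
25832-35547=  - 9715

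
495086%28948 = 2970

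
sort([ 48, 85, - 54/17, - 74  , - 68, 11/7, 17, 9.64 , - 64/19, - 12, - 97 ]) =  [ - 97, - 74 , - 68, - 12,-64/19, - 54/17, 11/7,9.64, 17, 48, 85]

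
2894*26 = 75244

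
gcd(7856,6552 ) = 8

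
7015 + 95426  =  102441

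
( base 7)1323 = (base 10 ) 507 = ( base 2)111111011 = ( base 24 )l3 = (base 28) i3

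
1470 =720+750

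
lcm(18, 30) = 90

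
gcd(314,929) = 1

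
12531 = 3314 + 9217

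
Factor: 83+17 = 2^2*5^2 = 100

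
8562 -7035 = 1527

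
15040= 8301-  - 6739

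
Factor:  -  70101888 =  - 2^7*3^1*311^1*587^1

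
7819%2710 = 2399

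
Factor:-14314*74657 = -1068640298 = -2^1*11^2*17^1*421^1*617^1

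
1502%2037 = 1502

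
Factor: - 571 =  - 571^1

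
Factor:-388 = - 2^2*97^1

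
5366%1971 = 1424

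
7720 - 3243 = 4477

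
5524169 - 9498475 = - 3974306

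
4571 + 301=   4872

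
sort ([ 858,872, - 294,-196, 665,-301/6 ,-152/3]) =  [ -294, - 196, - 152/3, - 301/6, 665 , 858, 872]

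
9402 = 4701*2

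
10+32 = 42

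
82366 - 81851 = 515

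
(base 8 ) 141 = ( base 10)97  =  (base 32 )31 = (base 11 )89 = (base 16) 61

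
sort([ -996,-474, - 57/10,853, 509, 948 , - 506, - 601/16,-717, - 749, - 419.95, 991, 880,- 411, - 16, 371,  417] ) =[ - 996 , - 749, - 717,-506, - 474,-419.95, - 411, - 601/16 , - 16, - 57/10 , 371,417,509, 853, 880,948, 991 ] 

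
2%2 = 0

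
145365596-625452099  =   - 480086503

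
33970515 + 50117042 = 84087557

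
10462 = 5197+5265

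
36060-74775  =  -38715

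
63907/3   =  21302+ 1/3 = 21302.33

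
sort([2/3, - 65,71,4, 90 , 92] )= [ - 65, 2/3, 4, 71,  90, 92 ] 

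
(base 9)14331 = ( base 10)9748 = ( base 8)23024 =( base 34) 8eo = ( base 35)7xi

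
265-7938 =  - 7673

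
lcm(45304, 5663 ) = 45304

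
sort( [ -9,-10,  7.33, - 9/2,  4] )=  [ - 10, - 9, - 9/2, 4, 7.33] 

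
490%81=4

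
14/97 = 14/97 = 0.14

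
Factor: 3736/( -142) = - 2^2*71^( - 1 )*467^1 = -1868/71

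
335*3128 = 1047880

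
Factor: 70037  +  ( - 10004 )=60033 = 3^1*20011^1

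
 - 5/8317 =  - 1+8312/8317 = -0.00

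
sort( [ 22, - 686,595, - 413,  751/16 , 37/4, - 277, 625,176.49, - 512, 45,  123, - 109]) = [ - 686, - 512, - 413,  -  277,- 109,37/4,22,45,  751/16,123,176.49, 595, 625 ]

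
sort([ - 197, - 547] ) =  [ - 547, -197] 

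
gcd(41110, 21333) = 1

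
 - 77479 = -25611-51868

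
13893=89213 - 75320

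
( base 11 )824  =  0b1111100010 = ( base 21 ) 257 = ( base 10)994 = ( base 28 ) 17E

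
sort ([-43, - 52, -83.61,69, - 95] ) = [ - 95, - 83.61, - 52 , - 43,69 ] 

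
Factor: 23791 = 37^1 *643^1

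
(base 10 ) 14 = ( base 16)E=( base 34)E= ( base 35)E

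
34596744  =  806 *42924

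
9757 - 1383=8374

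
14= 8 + 6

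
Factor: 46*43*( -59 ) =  - 2^1*23^1*43^1 * 59^1= -116702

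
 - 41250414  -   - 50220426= 8970012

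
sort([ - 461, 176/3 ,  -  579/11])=[ - 461, - 579/11, 176/3] 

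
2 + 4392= 4394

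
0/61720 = 0 = 0.00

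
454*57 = 25878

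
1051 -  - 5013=6064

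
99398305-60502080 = 38896225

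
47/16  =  2 + 15/16  =  2.94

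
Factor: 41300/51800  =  59/74=2^( - 1)*37^( - 1 ) * 59^1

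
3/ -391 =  - 1 + 388/391 = -0.01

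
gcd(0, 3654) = 3654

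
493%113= 41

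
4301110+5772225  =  10073335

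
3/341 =3/341  =  0.01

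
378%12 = 6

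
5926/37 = 160+6/37 = 160.16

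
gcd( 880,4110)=10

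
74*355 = 26270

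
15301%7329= 643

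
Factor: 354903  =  3^1*281^1*421^1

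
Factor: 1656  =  2^3*3^2*23^1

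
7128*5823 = 41506344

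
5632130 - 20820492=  - 15188362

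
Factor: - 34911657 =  - 3^2*11^1 * 43^1* 59^1* 139^1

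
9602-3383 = 6219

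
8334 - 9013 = -679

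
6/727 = 6/727 = 0.01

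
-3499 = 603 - 4102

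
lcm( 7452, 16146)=96876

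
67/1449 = 67/1449 = 0.05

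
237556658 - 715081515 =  - 477524857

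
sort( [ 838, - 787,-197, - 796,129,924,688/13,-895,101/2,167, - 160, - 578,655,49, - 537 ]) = [ - 895,-796, - 787, - 578, - 537, - 197, - 160  ,  49, 101/2, 688/13,129, 167,655,838,924]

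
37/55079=37/55079 = 0.00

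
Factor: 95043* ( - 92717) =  - 8812101831 = - 3^1 * 13^1*2437^1 * 92717^1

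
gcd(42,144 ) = 6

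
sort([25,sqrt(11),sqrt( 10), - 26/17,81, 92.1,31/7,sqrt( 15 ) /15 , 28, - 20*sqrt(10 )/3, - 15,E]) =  [  -  20 *sqrt( 10)/3,-15,  -  26/17,sqrt (15) /15, E, sqrt( 10), sqrt( 11),31/7,25, 28,81, 92.1 ] 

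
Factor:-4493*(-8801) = 13^1* 677^1* 4493^1 = 39542893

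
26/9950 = 13/4975  =  0.00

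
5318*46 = 244628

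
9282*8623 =80038686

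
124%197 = 124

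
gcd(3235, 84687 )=1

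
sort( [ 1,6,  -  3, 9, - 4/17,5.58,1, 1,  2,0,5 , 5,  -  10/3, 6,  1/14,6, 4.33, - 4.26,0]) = [ - 4.26, - 10/3, - 3 ,  -  4/17,0,  0,1/14 , 1 , 1 , 1, 2, 4.33,5,5, 5.58,6,6, 6 , 9]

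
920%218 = 48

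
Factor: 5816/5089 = 2^3 * 7^( - 1) = 8/7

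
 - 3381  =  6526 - 9907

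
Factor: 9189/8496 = 1021/944 = 2^(-4)*59^(-1 ) * 1021^1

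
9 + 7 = 16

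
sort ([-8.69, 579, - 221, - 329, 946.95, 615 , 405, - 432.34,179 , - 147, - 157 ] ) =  [ - 432.34, - 329, - 221, - 157, - 147, - 8.69, 179,405,  579 , 615 , 946.95]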